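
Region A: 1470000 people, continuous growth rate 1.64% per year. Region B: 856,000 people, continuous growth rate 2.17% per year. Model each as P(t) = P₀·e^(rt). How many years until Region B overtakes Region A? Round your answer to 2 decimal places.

1470000·e^(0.0164t) = 856000·e^(0.0217t)
1470000/856000 = e^((0.0217 − 0.0164)t) → ln(1.71729) = 0.0053·t
t = 0.54075 / 0.0053

t ≈ 102.03 years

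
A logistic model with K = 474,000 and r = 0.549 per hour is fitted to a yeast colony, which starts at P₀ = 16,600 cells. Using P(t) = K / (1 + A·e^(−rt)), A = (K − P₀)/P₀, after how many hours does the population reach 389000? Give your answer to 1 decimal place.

t ≈ 8.8 hours

A = (474000 − 16600)/16600 = 27.55422
389000 = 474000/(1 + 27.55422·e^(−0.549t)) → 1 + 27.55422·e^(−0.549t) = 1.21851
e^(−0.549t) = 0.00793 → t = ln(126.10106)/0.549 = 4.83708/0.549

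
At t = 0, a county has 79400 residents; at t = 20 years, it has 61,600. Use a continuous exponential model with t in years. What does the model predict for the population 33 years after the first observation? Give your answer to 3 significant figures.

r = ln(61600/79400) / 20 ≈ -0.012692 per year
P(33) = 79400 · e^(-0.012692·33) = 79400 · 0.65782 ≈ 52230.58

≈ 52,200 residents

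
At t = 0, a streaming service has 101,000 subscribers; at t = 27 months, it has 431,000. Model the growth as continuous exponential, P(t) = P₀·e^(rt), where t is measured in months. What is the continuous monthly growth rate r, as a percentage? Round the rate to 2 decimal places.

r ≈ 5.37% per month

431000 = 101000 · e^(r·27)
e^(27r) = 431000/101000 = 4.26733
r = ln(4.26733) / 27 = 1.45099 / 27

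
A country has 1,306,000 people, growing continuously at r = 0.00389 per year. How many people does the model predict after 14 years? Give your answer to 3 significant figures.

P(14) = 1306000 · e^(0.00389·14) = 1306000 · e^(0.05446)
= 1306000 · 1.05597 ≈ 1379097.13

≈ 1,380,000 people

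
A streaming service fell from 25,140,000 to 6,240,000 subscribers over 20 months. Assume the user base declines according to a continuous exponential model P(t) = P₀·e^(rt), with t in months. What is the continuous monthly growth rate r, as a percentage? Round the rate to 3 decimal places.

r ≈ -6.967% per month

6240000 = 25140000 · e^(r·20)
e^(20r) = 6240000/25140000 = 0.24821
r = ln(0.24821) / 20 = -1.39348 / 20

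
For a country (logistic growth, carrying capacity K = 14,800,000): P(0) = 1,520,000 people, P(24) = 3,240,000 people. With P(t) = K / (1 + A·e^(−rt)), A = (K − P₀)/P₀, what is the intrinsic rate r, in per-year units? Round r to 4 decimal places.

r ≈ 0.0373 per year

A = (14800000 − 1520000)/1520000 = 8.73684
3240000 = 14800000/(1 + 8.73684·e^(−r·24)) → e^(−24r) = (4.5679 − 1)/8.73684 = 0.408374
r = −ln(0.408374)/24 = 0.89557/24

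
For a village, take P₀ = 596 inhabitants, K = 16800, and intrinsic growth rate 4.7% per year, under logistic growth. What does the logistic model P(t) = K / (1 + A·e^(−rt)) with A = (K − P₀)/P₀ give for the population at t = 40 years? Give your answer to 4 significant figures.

A = (16800 − 596)/596 = 27.18792
P(40) = 16800 / (1 + 27.18792·e^(−0.047·40)) = 16800 / (1 + 27.18792·0.15259)
= 16800 / 5.14861 ≈ 3263.02

≈ 3,263 inhabitants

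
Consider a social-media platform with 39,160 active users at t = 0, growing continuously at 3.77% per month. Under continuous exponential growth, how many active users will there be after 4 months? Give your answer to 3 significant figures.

≈ 45,500 active users

P(4) = 39160 · e^(0.0377·4) = 39160 · e^(0.1508)
= 39160 · 1.16276 ≈ 45533.84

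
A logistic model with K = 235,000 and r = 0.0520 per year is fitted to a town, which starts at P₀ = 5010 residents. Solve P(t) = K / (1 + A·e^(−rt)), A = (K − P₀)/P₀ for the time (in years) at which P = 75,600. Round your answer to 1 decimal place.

t ≈ 59.2 years

A = (235000 − 5010)/5010 = 45.90619
75600 = 235000/(1 + 45.90619·e^(−0.052t)) → 1 + 45.90619·e^(−0.052t) = 3.10847
e^(−0.052t) = 0.04593 → t = ln(21.77232)/0.052 = 3.08064/0.052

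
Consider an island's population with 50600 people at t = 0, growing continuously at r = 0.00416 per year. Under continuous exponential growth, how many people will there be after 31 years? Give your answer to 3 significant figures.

≈ 57,600 people

P(31) = 50600 · e^(0.00416·31) = 50600 · e^(0.12896)
= 50600 · 1.13764 ≈ 57564.82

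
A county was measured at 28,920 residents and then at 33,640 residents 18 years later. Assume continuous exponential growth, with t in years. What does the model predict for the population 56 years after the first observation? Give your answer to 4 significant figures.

≈ 46,290 residents

r = ln(33640/28920) / 18 ≈ 0.008399 per year
P(56) = 28920 · e^(0.008399·56) = 28920 · 1.60055 ≈ 46287.82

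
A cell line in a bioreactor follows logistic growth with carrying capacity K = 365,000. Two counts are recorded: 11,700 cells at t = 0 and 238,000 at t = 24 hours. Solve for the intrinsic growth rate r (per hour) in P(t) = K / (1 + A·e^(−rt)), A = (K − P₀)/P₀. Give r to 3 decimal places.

A = (365000 − 11700)/11700 = 30.19658
238000 = 365000/(1 + 30.19658·e^(−r·24)) → e^(−24r) = (1.53361 − 1)/30.19658 = 0.017671
r = −ln(0.017671)/24 = 4.03581/24

r ≈ 0.168 per hour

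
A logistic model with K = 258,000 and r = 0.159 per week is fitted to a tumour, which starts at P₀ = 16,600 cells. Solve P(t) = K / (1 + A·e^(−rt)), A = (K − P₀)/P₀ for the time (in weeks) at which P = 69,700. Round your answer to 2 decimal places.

A = (258000 − 16600)/16600 = 14.54217
69700 = 258000/(1 + 14.54217·e^(−0.159t)) → 1 + 14.54217·e^(−0.159t) = 3.70158
e^(−0.159t) = 0.185775 → t = ln(5.38284)/0.159 = 1.68322/0.159

t ≈ 10.59 weeks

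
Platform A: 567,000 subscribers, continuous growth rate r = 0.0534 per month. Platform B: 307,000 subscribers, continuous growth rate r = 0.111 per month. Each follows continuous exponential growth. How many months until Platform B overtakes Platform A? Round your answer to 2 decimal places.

567000·e^(0.0534t) = 307000·e^(0.111t)
567000/307000 = e^((0.111 − 0.0534)t) → ln(1.84691) = 0.0576·t
t = 0.61351 / 0.0576

t ≈ 10.65 months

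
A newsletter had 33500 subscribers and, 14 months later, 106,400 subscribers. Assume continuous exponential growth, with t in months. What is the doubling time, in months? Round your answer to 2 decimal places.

doubling time ≈ 8.40 months

r = ln(106400/33500) / 14 = ln(3.17612) / 14 ≈ 0.082547 per month
doubling time = ln 2 / |r| = 0.69315 / 0.082547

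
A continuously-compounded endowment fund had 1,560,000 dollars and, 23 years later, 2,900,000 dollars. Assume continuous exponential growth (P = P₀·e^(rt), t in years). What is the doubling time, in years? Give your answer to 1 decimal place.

doubling time ≈ 25.7 years

r = ln(2900000/1560000) / 23 = ln(1.85897) / 23 ≈ 0.026958 per year
doubling time = ln 2 / |r| = 0.69315 / 0.026958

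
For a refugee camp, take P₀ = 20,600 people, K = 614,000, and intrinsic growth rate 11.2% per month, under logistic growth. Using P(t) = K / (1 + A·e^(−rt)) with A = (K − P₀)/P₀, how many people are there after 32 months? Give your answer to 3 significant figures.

A = (614000 − 20600)/20600 = 28.80583
P(32) = 614000 / (1 + 28.80583·e^(−0.112·32)) = 614000 / (1 + 28.80583·0.027764)
= 614000 / 1.79978 ≈ 341153.38

≈ 341,000 people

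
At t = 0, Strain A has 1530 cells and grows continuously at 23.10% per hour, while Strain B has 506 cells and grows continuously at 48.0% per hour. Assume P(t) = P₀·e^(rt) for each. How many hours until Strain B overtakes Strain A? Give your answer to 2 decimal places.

t ≈ 4.44 hours

1530·e^(0.231t) = 506·e^(0.48t)
1530/506 = e^((0.48 − 0.231)t) → ln(3.02372) = 0.249·t
t = 1.10649 / 0.249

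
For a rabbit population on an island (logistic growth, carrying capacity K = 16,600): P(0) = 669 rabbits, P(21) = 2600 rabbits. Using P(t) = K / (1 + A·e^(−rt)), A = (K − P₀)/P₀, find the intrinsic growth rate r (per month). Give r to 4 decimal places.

r ≈ 0.0708 per month

A = (16600 − 669)/669 = 23.81315
2600 = 16600/(1 + 23.81315·e^(−r·21)) → e^(−21r) = (6.38462 − 1)/23.81315 = 0.226119
r = −ln(0.226119)/21 = 1.48669/21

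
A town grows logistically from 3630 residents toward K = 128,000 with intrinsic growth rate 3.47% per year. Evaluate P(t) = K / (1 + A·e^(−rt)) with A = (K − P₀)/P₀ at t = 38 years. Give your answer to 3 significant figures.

≈ 12,600 residents

A = (128000 − 3630)/3630 = 34.26171
P(38) = 128000 / (1 + 34.26171·e^(−0.0347·38)) = 128000 / (1 + 34.26171·0.26751)
= 128000 / 10.16533 ≈ 12591.81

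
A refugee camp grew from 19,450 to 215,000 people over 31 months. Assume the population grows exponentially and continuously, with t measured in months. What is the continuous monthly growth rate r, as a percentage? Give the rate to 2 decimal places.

215000 = 19450 · e^(r·31)
e^(31r) = 215000/19450 = 11.05398
r = ln(11.05398) / 31 = 2.40279 / 31

r ≈ 7.75% per month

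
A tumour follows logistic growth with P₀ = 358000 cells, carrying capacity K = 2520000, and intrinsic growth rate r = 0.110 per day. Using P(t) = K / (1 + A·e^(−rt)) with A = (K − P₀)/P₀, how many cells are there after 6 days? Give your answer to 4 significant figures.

≈ 611,500 cells

A = (2520000 − 358000)/358000 = 6.03911
P(6) = 2520000 / (1 + 6.03911·e^(−0.11·6)) = 2520000 / (1 + 6.03911·0.516851)
= 2520000 / 4.12132 ≈ 611454.57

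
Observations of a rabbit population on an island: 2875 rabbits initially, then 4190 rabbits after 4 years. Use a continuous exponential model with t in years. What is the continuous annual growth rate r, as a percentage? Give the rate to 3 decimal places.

4190 = 2875 · e^(r·4)
e^(4r) = 4190/2875 = 1.45739
r = ln(1.45739) / 4 = 0.37665 / 4

r ≈ 9.416% per year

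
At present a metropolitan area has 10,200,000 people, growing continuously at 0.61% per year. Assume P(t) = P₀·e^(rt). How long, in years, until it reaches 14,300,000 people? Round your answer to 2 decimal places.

14300000 = 10200000 · e^(0.0061·t)
t = ln(14300000/10200000) / 0.0061 = ln(1.40196) / 0.0061 = 0.33787 / 0.0061

t ≈ 55.39 years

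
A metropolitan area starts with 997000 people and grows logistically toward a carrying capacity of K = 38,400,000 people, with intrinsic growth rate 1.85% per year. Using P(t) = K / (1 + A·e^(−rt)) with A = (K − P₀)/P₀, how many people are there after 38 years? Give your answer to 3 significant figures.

A = (38400000 − 997000)/997000 = 37.51555
P(38) = 38400000 / (1 + 37.51555·e^(−0.0185·38)) = 38400000 / (1 + 37.51555·0.495098)
= 38400000 / 19.57386 ≈ 1961799.69

≈ 1,960,000 people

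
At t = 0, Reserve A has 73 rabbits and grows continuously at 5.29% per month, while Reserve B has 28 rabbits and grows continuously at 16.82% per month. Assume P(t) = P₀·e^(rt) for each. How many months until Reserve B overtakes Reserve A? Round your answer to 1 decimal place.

t ≈ 8.3 months

73·e^(0.0529t) = 28·e^(0.1682t)
73/28 = e^((0.1682 − 0.0529)t) → ln(2.60714) = 0.1153·t
t = 0.95825 / 0.1153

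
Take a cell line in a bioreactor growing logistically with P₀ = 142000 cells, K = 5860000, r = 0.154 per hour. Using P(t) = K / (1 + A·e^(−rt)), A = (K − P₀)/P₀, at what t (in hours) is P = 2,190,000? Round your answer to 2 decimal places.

t ≈ 20.64 hours

A = (5860000 − 142000)/142000 = 40.26761
2190000 = 5860000/(1 + 40.26761·e^(−0.154t)) → 1 + 40.26761·e^(−0.154t) = 2.6758
e^(−0.154t) = 0.041617 → t = ln(24.0289)/0.154 = 3.17926/0.154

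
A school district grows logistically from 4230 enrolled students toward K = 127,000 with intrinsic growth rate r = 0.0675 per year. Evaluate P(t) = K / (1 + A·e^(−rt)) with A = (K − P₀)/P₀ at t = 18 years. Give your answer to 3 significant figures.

≈ 13,200 enrolled students

A = (127000 − 4230)/4230 = 29.02364
P(18) = 127000 / (1 + 29.02364·e^(−0.0675·18)) = 127000 / (1 + 29.02364·0.29671)
= 127000 / 9.6116 ≈ 13213.19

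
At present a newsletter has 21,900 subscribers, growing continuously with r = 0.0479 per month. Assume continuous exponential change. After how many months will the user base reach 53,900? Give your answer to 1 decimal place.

t ≈ 18.8 months

53900 = 21900 · e^(0.0479·t)
t = ln(53900/21900) / 0.0479 = ln(2.46119) / 0.0479 = 0.90064 / 0.0479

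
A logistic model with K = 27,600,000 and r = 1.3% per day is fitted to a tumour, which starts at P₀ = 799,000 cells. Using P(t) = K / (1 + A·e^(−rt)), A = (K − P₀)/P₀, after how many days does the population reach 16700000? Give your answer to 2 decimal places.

A = (27600000 − 799000)/799000 = 33.54318
16700000 = 27600000/(1 + 33.54318·e^(−0.013t)) → 1 + 33.54318·e^(−0.013t) = 1.65269
e^(−0.013t) = 0.019458 → t = ln(51.39184)/0.013 = 3.93948/0.013

t ≈ 303.04 days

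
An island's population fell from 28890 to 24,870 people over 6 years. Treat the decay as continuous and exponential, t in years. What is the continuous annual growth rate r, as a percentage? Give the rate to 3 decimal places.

24870 = 28890 · e^(r·6)
e^(6r) = 24870/28890 = 0.86085
r = ln(0.86085) / 6 = -0.14983 / 6

r ≈ -2.497% per year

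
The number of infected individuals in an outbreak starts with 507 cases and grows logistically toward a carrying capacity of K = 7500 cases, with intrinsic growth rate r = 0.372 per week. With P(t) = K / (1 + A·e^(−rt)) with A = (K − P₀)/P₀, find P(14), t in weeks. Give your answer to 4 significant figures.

≈ 6,974 cases

A = (7500 − 507)/507 = 13.7929
P(14) = 7500 / (1 + 13.7929·e^(−0.372·14)) = 7500 / (1 + 13.7929·0.005473)
= 7500 / 1.07548 ≈ 6973.61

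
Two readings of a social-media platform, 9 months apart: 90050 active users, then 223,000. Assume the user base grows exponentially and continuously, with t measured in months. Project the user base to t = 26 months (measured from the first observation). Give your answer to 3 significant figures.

r = ln(223000/90050) / 9 ≈ 0.100756 per month
P(26) = 90050 · e^(0.100756·26) = 90050 · 13.73111 ≈ 1236486.13

≈ 1,240,000 active users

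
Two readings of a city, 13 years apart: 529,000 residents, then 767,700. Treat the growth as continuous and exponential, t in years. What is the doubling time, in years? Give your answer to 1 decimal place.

doubling time ≈ 24.2 years

r = ln(767700/529000) / 13 = ln(1.45123) / 13 ≈ 0.028647 per year
doubling time = ln 2 / |r| = 0.69315 / 0.028647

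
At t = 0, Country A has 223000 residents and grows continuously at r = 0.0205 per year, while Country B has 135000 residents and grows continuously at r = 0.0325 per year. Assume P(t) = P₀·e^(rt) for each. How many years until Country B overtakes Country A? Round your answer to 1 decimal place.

223000·e^(0.0205t) = 135000·e^(0.0325t)
223000/135000 = e^((0.0325 − 0.0205)t) → ln(1.65185) = 0.012·t
t = 0.5019 / 0.012

t ≈ 41.8 years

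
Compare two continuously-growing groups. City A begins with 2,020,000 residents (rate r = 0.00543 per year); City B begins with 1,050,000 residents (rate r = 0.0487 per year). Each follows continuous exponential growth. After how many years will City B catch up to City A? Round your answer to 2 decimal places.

2020000·e^(0.00543t) = 1050000·e^(0.0487t)
2020000/1050000 = e^((0.0487 − 0.00543)t) → ln(1.92381) = 0.04327·t
t = 0.65431 / 0.04327

t ≈ 15.12 years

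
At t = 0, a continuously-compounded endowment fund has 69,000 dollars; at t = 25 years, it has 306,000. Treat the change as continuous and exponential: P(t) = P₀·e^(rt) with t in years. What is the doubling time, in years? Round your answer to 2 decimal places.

r = ln(306000/69000) / 25 = ln(4.43478) / 25 ≈ 0.059579 per year
doubling time = ln 2 / |r| = 0.69315 / 0.059579

doubling time ≈ 11.63 years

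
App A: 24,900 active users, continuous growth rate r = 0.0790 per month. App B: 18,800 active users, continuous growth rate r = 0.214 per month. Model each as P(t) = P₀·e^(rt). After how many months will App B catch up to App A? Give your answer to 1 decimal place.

t ≈ 2.1 months

24900·e^(0.079t) = 18800·e^(0.214t)
24900/18800 = e^((0.214 − 0.079)t) → ln(1.32447) = 0.135·t
t = 0.28101 / 0.135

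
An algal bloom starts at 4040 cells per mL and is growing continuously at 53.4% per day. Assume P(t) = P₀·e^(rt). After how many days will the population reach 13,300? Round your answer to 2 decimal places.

13300 = 4040 · e^(0.534·t)
t = ln(13300/4040) / 0.534 = ln(3.29208) / 0.534 = 1.19152 / 0.534

t ≈ 2.23 days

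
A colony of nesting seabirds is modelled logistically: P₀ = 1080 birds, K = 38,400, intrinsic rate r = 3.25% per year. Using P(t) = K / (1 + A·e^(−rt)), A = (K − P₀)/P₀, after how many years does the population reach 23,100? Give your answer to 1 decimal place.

A = (38400 − 1080)/1080 = 34.55556
23100 = 38400/(1 + 34.55556·e^(−0.0325t)) → 1 + 34.55556·e^(−0.0325t) = 1.66234
e^(−0.0325t) = 0.019167 → t = ln(52.17211)/0.0325 = 3.95455/0.0325

t ≈ 121.7 years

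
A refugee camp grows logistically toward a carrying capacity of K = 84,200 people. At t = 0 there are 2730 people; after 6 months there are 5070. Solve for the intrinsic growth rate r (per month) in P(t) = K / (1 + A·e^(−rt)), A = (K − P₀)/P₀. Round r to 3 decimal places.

r ≈ 0.108 per month

A = (84200 − 2730)/2730 = 29.84249
5070 = 84200/(1 + 29.84249·e^(−r·6)) → e^(−6r) = (16.6075 − 1)/29.84249 = 0.522996
r = −ln(0.522996)/6 = 0.64818/6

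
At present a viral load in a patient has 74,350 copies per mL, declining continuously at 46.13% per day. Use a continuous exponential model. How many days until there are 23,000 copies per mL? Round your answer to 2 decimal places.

t ≈ 2.54 days

23000 = 74350 · e^(-0.4613·t)
t = ln(23000/74350) / -0.4613 = ln(0.30935) / -0.4613 = -1.17329 / -0.4613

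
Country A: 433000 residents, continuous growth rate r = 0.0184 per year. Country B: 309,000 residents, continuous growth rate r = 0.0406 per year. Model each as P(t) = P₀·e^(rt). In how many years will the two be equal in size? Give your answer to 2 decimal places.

433000·e^(0.0184t) = 309000·e^(0.0406t)
433000/309000 = e^((0.0406 − 0.0184)t) → ln(1.40129) = 0.0222·t
t = 0.3374 / 0.0222

t ≈ 15.20 years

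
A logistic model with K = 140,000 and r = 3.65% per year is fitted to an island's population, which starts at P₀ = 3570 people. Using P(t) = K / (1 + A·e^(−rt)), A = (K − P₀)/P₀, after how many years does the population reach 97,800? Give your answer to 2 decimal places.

t ≈ 122.84 years

A = (140000 − 3570)/3570 = 38.21569
97800 = 140000/(1 + 38.21569·e^(−0.0365t)) → 1 + 38.21569·e^(−0.0365t) = 1.43149
e^(−0.0365t) = 0.011291 → t = ln(88.56621)/0.0365 = 4.48375/0.0365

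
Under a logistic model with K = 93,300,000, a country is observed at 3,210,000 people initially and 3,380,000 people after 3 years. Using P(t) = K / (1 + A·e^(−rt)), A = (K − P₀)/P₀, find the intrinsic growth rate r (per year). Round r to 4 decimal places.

r ≈ 0.0178 per year

A = (93300000 − 3210000)/3210000 = 28.06542
3380000 = 93300000/(1 + 28.06542·e^(−r·3)) → e^(−3r) = (27.60355 − 1)/28.06542 = 0.947912
r = −ln(0.947912)/3 = 0.05349/3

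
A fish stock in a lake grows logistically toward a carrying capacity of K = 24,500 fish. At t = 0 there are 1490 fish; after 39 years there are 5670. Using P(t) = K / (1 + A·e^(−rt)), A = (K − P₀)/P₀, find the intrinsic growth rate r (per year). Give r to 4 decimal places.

r ≈ 0.0394 per year

A = (24500 − 1490)/1490 = 15.44295
5670 = 24500/(1 + 15.44295·e^(−r·39)) → e^(−39r) = (4.32099 − 1)/15.44295 = 0.215049
r = −ln(0.215049)/39 = 1.53689/39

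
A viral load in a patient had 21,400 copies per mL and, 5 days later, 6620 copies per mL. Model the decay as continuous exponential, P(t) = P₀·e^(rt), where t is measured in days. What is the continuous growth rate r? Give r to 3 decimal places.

6620 = 21400 · e^(r·5)
e^(5r) = 6620/21400 = 0.30935
r = ln(0.30935) / 5 = -1.1733 / 5

r ≈ -0.235 per day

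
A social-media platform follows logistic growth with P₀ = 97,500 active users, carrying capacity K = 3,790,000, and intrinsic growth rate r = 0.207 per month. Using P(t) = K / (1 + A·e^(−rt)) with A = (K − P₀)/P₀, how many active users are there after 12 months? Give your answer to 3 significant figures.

A = (3790000 − 97500)/97500 = 37.87179
P(12) = 3790000 / (1 + 37.87179·e^(−0.207·12)) = 3790000 / (1 + 37.87179·0.083409)
= 3790000 / 4.15885 ≈ 911310.59

≈ 911,000 active users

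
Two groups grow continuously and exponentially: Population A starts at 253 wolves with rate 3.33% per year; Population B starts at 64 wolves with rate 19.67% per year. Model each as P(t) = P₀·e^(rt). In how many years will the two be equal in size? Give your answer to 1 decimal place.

t ≈ 8.4 years

253·e^(0.0333t) = 64·e^(0.1967t)
253/64 = e^((0.1967 − 0.0333)t) → ln(3.95312) = 0.1634·t
t = 1.37451 / 0.1634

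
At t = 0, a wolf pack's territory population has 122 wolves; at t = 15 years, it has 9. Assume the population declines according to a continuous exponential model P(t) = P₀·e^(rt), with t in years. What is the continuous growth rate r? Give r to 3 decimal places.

r ≈ -0.174 per year

9 = 122 · e^(r·15)
e^(15r) = 9/122 = 0.07377
r = ln(0.07377) / 15 = -2.6068 / 15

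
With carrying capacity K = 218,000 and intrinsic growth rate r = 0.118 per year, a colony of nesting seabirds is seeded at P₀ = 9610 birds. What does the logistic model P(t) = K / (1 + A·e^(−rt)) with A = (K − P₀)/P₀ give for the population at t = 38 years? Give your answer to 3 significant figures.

≈ 175,000 birds

A = (218000 − 9610)/9610 = 21.6847
P(38) = 218000 / (1 + 21.6847·e^(−0.118·38)) = 218000 / (1 + 21.6847·0.011288)
= 218000 / 1.24478 ≈ 175131.26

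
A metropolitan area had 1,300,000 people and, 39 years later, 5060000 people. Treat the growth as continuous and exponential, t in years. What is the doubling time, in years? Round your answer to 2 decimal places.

doubling time ≈ 19.89 years

r = ln(5060000/1300000) / 39 = ln(3.89231) / 39 ≈ 0.034846 per year
doubling time = ln 2 / |r| = 0.69315 / 0.034846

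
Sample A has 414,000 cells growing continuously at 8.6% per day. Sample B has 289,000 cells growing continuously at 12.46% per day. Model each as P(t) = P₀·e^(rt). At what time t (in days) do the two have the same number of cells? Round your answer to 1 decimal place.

414000·e^(0.086t) = 289000·e^(0.1246t)
414000/289000 = e^((0.1246 − 0.086)t) → ln(1.43253) = 0.0386·t
t = 0.35944 / 0.0386

t ≈ 9.3 days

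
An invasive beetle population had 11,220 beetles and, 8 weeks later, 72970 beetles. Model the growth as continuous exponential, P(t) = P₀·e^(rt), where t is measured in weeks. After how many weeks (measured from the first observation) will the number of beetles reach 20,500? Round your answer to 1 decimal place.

t ≈ 2.6 weeks

r = ln(72970/11220) / 8 ≈ 0.234044 per week
t = ln(20500/11220) / r = 0.60273 / 0.234044 ≈ 2.575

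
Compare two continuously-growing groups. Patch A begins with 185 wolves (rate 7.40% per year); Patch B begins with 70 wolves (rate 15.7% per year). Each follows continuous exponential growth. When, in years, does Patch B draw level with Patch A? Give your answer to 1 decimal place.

t ≈ 11.7 years

185·e^(0.074t) = 70·e^(0.157t)
185/70 = e^((0.157 − 0.074)t) → ln(2.64286) = 0.083·t
t = 0.97186 / 0.083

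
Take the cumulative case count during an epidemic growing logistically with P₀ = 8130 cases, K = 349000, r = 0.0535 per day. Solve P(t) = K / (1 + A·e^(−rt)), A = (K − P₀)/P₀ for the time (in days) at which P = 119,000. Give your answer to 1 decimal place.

A = (349000 − 8130)/8130 = 41.92743
119000 = 349000/(1 + 41.92743·e^(−0.0535t)) → 1 + 41.92743·e^(−0.0535t) = 2.93277
e^(−0.0535t) = 0.046098 → t = ln(21.69289)/0.0535 = 3.07698/0.0535

t ≈ 57.5 days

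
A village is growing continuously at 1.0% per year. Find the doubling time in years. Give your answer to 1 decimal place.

doubling time = ln(2) / |r| = 0.69315 / 0.01

doubling time ≈ 69.3 years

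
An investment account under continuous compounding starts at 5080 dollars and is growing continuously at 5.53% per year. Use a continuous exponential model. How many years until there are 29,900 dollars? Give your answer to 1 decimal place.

29900 = 5080 · e^(0.0553·t)
t = ln(29900/5080) / 0.0553 = ln(5.88583) / 0.0553 = 1.77255 / 0.0553

t ≈ 32.1 years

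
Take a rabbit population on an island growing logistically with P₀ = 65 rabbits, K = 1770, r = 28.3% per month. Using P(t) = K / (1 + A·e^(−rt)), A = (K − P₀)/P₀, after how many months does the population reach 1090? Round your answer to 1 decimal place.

A = (1770 − 65)/65 = 26.23077
1090 = 1770/(1 + 26.23077·e^(−0.283t)) → 1 + 26.23077·e^(−0.283t) = 1.62385
e^(−0.283t) = 0.023783 → t = ln(42.04638)/0.283 = 3.73877/0.283

t ≈ 13.2 months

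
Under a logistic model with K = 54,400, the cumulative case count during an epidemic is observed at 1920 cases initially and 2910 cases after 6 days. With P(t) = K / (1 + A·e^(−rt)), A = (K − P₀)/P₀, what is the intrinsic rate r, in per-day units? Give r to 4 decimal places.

r ≈ 0.0725 per day

A = (54400 − 1920)/1920 = 27.33333
2910 = 54400/(1 + 27.33333·e^(−r·6)) → e^(−6r) = (18.69416 − 1)/27.33333 = 0.647347
r = −ln(0.647347)/6 = 0.43487/6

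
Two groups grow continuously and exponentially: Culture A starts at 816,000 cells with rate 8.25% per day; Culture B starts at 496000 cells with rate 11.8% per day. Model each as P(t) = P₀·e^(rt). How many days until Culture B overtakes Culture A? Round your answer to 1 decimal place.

t ≈ 14.0 days

816000·e^(0.0825t) = 496000·e^(0.118t)
816000/496000 = e^((0.118 − 0.0825)t) → ln(1.64516) = 0.0355·t
t = 0.49784 / 0.0355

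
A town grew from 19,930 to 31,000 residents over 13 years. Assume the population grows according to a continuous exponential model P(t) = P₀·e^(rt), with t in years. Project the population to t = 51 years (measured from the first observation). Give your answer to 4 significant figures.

r = ln(31000/19930) / 13 ≈ 0.033982 per year
P(51) = 19930 · e^(0.033982·51) = 19930 · 5.65796 ≈ 112763.06

≈ 112,800 residents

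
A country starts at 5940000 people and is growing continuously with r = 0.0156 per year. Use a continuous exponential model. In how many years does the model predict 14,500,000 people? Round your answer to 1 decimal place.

t ≈ 57.2 years

14500000 = 5940000 · e^(0.0156·t)
t = ln(14500000/5940000) / 0.0156 = ln(2.44108) / 0.0156 = 0.89244 / 0.0156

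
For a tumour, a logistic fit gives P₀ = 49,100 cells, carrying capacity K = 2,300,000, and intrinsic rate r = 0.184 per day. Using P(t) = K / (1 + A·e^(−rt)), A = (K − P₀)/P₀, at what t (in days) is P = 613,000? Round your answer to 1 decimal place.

A = (2300000 − 49100)/49100 = 45.84318
613000 = 2300000/(1 + 45.84318·e^(−0.184t)) → 1 + 45.84318·e^(−0.184t) = 3.75204
e^(−0.184t) = 0.060032 → t = ln(16.65789)/0.184 = 2.81288/0.184

t ≈ 15.3 days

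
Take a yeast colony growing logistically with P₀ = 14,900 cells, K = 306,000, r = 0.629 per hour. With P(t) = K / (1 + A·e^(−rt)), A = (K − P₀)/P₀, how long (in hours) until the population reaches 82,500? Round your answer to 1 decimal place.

A = (306000 − 14900)/14900 = 19.53691
82500 = 306000/(1 + 19.53691·e^(−0.629t)) → 1 + 19.53691·e^(−0.629t) = 3.70909
e^(−0.629t) = 0.138665 → t = ln(7.21161)/0.629 = 1.97569/0.629

t ≈ 3.1 hours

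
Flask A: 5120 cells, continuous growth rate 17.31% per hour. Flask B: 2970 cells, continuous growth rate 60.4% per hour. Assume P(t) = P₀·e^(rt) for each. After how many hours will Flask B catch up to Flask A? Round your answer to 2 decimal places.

5120·e^(0.1731t) = 2970·e^(0.604t)
5120/2970 = e^((0.604 − 0.1731)t) → ln(1.72391) = 0.4309·t
t = 0.54459 / 0.4309

t ≈ 1.26 hours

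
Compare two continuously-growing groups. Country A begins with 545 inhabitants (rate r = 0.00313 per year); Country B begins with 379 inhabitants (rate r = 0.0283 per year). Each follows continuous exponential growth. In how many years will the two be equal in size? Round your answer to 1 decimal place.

545·e^(0.00313t) = 379·e^(0.0283t)
545/379 = e^((0.0283 − 0.00313)t) → ln(1.43799) = 0.02517·t
t = 0.36325 / 0.02517

t ≈ 14.4 years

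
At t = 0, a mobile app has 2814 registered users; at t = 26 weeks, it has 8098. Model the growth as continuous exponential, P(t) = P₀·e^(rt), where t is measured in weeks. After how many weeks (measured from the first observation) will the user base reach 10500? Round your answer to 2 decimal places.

r = ln(8098/2814) / 26 ≈ 0.040654 per week
t = ln(10500/2814) / r = 1.31677 / 0.040654 ≈ 32.389

t ≈ 32.39 weeks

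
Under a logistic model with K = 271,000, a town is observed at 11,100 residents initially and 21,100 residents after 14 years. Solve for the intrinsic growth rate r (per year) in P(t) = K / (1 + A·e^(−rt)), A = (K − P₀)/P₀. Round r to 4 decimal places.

r ≈ 0.0487 per year

A = (271000 − 11100)/11100 = 23.41441
21100 = 271000/(1 + 23.41441·e^(−r·14)) → e^(−14r) = (12.8436 − 1)/23.41441 = 0.505825
r = −ln(0.505825)/14 = 0.68156/14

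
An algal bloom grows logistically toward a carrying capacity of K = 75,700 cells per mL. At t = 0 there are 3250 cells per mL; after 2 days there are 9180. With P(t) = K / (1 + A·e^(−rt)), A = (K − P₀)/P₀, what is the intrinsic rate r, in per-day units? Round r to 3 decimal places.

r ≈ 0.562 per day

A = (75700 − 3250)/3250 = 22.29231
9180 = 75700/(1 + 22.29231·e^(−r·2)) → e^(−2r) = (8.24619 − 1)/22.29231 = 0.325053
r = −ln(0.325053)/2 = 1.12377/2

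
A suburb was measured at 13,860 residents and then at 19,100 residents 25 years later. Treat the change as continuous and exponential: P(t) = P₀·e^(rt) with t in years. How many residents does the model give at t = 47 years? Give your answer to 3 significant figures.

≈ 25,300 residents

r = ln(19100/13860) / 25 ≈ 0.012827 per year
P(47) = 13860 · e^(0.012827·47) = 13860 · 1.82738 ≈ 25327.43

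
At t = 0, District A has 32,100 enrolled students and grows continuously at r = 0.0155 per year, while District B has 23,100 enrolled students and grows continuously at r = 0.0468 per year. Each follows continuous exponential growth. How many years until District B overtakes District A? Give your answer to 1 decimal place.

t ≈ 10.5 years

32100·e^(0.0155t) = 23100·e^(0.0468t)
32100/23100 = e^((0.0468 − 0.0155)t) → ln(1.38961) = 0.0313·t
t = 0.32902 / 0.0313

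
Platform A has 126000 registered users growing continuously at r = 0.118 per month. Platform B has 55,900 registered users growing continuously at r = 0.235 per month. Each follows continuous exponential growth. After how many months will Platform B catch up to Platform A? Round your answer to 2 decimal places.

126000·e^(0.118t) = 55900·e^(0.235t)
126000/55900 = e^((0.235 − 0.118)t) → ln(2.25403) = 0.117·t
t = 0.81272 / 0.117

t ≈ 6.95 months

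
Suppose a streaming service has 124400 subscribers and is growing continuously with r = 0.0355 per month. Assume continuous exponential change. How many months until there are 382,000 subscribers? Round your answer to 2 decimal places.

t ≈ 31.60 months

382000 = 124400 · e^(0.0355·t)
t = ln(382000/124400) / 0.0355 = ln(3.07074) / 0.0355 = 1.12192 / 0.0355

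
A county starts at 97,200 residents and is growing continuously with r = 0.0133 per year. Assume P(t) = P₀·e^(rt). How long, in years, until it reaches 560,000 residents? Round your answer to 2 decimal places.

560000 = 97200 · e^(0.0133·t)
t = ln(560000/97200) / 0.0133 = ln(5.76132) / 0.0133 = 1.75117 / 0.0133

t ≈ 131.67 years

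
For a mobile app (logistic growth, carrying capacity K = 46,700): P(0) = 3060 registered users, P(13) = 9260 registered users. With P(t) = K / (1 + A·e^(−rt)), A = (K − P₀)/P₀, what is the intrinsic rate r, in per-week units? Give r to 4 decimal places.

A = (46700 − 3060)/3060 = 14.26144
9260 = 46700/(1 + 14.26144·e^(−r·13)) → e^(−13r) = (5.0432 − 1)/14.26144 = 0.283506
r = −ln(0.283506)/13 = 1.26052/13

r ≈ 0.0970 per week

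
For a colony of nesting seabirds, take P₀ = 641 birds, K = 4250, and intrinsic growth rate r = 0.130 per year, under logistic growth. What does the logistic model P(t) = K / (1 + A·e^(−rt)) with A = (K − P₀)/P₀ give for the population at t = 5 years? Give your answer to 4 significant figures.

≈ 1,079 birds

A = (4250 − 641)/641 = 5.63027
P(5) = 4250 / (1 + 5.63027·e^(−0.13·5)) = 4250 / (1 + 5.63027·0.522046)
= 4250 / 3.93926 ≈ 1078.88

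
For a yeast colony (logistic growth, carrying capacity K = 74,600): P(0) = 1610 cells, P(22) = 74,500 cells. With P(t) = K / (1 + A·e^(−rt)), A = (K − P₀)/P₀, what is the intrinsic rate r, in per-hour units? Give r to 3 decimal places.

r ≈ 0.474 per hour

A = (74600 − 1610)/1610 = 45.3354
74500 = 74600/(1 + 45.3354·e^(−r·22)) → e^(−22r) = (1.00134 − 1)/45.3354 = 0.00003
r = −ln(0.00003)/22 = 10.42747/22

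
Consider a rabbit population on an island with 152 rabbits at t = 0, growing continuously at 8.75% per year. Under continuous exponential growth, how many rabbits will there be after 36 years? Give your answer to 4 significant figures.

≈ 3,547 rabbits

P(36) = 152 · e^(0.0875·36) = 152 · e^(3.15)
= 152 · 23.33606 ≈ 3547.08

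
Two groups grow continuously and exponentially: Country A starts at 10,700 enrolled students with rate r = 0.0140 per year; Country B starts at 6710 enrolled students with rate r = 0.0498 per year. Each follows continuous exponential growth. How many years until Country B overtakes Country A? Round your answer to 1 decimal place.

10700·e^(0.014t) = 6710·e^(0.0498t)
10700/6710 = e^((0.0498 − 0.014)t) → ln(1.59463) = 0.0358·t
t = 0.46664 / 0.0358

t ≈ 13.0 years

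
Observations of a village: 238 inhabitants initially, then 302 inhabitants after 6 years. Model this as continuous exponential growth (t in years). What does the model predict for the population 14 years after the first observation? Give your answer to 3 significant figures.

r = ln(302/238) / 6 ≈ 0.039693 per year
P(14) = 238 · e^(0.039693·14) = 238 · 1.74316 ≈ 414.87

≈ 415 inhabitants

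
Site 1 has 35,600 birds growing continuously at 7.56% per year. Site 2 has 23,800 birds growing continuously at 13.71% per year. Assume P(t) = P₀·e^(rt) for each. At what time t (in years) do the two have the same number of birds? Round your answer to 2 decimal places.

t ≈ 6.55 years

35600·e^(0.0756t) = 23800·e^(0.1371t)
35600/23800 = e^((0.1371 − 0.0756)t) → ln(1.4958) = 0.0615·t
t = 0.40266 / 0.0615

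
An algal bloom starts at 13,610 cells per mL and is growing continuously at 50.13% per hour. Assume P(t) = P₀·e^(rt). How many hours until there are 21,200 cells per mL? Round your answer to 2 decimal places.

21200 = 13610 · e^(0.5013·t)
t = ln(21200/13610) / 0.5013 = ln(1.55768) / 0.5013 = 0.4432 / 0.5013

t ≈ 0.88 hours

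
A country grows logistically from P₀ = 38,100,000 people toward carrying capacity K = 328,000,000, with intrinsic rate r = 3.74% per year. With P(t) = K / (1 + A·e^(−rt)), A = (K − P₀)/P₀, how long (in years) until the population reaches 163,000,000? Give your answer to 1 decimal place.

A = (328000000 − 38100000)/38100000 = 7.60892
163000000 = 328000000/(1 + 7.60892·e^(−0.0374t)) → 1 + 7.60892·e^(−0.0374t) = 2.01227
e^(−0.0374t) = 0.133037 → t = ln(7.51669)/0.0374 = 2.01713/0.0374

t ≈ 53.9 years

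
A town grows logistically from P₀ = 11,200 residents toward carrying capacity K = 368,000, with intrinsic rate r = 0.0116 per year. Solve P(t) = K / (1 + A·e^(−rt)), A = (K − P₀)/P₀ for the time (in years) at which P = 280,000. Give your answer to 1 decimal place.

t ≈ 398.2 years

A = (368000 − 11200)/11200 = 31.85714
280000 = 368000/(1 + 31.85714·e^(−0.0116t)) → 1 + 31.85714·e^(−0.0116t) = 1.31429
e^(−0.0116t) = 0.009865 → t = ln(101.36364)/0.0116 = 4.61871/0.0116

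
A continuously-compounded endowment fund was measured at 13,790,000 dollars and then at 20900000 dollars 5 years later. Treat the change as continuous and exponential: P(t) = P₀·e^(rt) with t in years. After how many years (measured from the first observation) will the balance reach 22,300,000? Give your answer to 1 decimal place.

r = ln(20900000/13790000) / 5 ≈ 0.083161 per year
t = ln(22300000/13790000) / r = 0.48064 / 0.083161 ≈ 5.78

t ≈ 5.8 years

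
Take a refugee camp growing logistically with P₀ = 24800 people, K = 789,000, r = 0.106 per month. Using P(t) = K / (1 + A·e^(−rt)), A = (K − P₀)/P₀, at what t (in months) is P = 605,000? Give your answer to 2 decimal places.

A = (789000 − 24800)/24800 = 30.81452
605000 = 789000/(1 + 30.81452·e^(−0.106t)) → 1 + 30.81452·e^(−0.106t) = 1.30413
e^(−0.106t) = 0.00987 → t = ln(101.31947)/0.106 = 4.61828/0.106

t ≈ 43.57 months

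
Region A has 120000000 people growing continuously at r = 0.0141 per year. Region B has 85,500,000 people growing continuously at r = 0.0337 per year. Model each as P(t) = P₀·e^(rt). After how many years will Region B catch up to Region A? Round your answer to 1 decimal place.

120000000·e^(0.0141t) = 85500000·e^(0.0337t)
120000000/85500000 = e^((0.0337 − 0.0141)t) → ln(1.40351) = 0.0196·t
t = 0.33898 / 0.0196

t ≈ 17.3 years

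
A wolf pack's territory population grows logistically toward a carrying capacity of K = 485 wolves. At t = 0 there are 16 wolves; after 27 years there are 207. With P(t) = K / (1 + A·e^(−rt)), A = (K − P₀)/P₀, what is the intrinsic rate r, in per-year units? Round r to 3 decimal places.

A = (485 − 16)/16 = 29.3125
207 = 485/(1 + 29.3125·e^(−r·27)) → e^(−27r) = (2.343 − 1)/29.3125 = 0.045816
r = −ln(0.045816)/27 = 3.08311/27

r ≈ 0.114 per year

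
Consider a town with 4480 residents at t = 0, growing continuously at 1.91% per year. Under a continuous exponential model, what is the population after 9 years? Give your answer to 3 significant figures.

P(9) = 4480 · e^(0.0191·9) = 4480 · e^(0.1719)
= 4480 · 1.18756 ≈ 5320.26

≈ 5,320 residents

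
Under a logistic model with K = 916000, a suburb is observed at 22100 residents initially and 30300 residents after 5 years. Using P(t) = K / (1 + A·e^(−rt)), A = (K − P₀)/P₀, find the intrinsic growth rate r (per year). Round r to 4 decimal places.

r ≈ 0.0650 per year

A = (916000 − 22100)/22100 = 40.44796
30300 = 916000/(1 + 40.44796·e^(−r·5)) → e^(−5r) = (30.23102 − 1)/40.44796 = 0.722682
r = −ln(0.722682)/5 = 0.32479/5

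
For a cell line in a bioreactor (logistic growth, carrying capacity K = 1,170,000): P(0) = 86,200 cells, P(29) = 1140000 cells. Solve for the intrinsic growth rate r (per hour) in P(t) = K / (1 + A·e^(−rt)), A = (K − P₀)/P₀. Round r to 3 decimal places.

A = (1170000 − 86200)/86200 = 12.57309
1140000 = 1170000/(1 + 12.57309·e^(−r·29)) → e^(−29r) = (1.02632 − 1)/12.57309 = 0.002093
r = −ln(0.002093)/29 = 6.16914/29

r ≈ 0.213 per hour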